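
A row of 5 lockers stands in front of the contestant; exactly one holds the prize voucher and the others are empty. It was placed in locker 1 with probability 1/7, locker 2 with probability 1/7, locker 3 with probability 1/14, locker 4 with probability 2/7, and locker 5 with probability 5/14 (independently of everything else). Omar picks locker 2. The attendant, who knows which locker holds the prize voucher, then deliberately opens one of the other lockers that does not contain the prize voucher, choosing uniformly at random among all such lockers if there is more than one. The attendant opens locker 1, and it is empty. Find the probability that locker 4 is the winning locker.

8/23

Apply Bayes' rule, conditioning on where the prize voucher actually is.
If it is in locker 1 (prior 1/7): the attendant opened locker 1, so this case is ruled out; weight (1/7)·0 = 0.
If it is in locker 2 (prior 1/7): the attendant has 4 equally likely choices, so probability 1/4; weight (1/7)·(1/4) = 1/28.
If it is in locker 3 (prior 1/14): the attendant has 3 equally likely choices, so probability 1/3; weight (1/14)·(1/3) = 1/42.
If it is in locker 4 (prior 2/7): the attendant has 3 equally likely choices, so probability 1/3; weight (2/7)·(1/3) = 2/21.
If it is in locker 5 (prior 5/14): the attendant has 3 equally likely choices, so probability 1/3; weight (5/14)·(1/3) = 5/42.
The weights sum to 23/84.
So P(the prize voucher in locker 4 | the attendant opened locker 1) = (2/21) / (23/84) = 8/23.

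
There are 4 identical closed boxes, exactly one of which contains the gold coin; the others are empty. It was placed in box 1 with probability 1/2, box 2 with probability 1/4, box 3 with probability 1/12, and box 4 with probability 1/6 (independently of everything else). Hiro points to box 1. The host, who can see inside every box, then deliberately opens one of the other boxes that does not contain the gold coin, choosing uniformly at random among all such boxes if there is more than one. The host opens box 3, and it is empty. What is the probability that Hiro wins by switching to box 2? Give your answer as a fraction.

Apply Bayes' rule, conditioning on where the gold coin actually is.
If it is in box 1 (prior 1/2): the host has 3 equally likely choices, so probability 1/3; weight (1/2)·(1/3) = 1/6.
If it is in box 2 (prior 1/4): the host has 2 equally likely choices, so probability 1/2; weight (1/4)·(1/2) = 1/8.
If it is in box 3 (prior 1/12): the host opened box 3, so this case is ruled out; weight (1/12)·0 = 0.
If it is in box 4 (prior 1/6): the host has 2 equally likely choices, so probability 1/2; weight (1/6)·(1/2) = 1/12.
The weights sum to 3/8.
So P(the gold coin in box 2 | the host opened box 3) = (1/8) / (3/8) = 1/3.

1/3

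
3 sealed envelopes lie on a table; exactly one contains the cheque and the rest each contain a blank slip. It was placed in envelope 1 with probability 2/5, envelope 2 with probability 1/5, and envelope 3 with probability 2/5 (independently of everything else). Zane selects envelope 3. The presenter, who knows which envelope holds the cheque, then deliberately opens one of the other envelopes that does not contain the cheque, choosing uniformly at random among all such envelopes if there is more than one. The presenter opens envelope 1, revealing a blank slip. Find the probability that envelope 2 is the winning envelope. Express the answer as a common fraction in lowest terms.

1/2

Consider each possible location of the cheque in turn.
If it is in envelope 1 (prior 2/5): the presenter opened envelope 1, so this case is ruled out; weight (2/5)·0 = 0.
If it is in envelope 2 (prior 1/5): the presenter has no choice, probability 1; weight (1/5)·1 = 1/5.
If it is in envelope 3 (prior 2/5): the presenter has 2 equally likely choices, so probability 1/2; weight (2/5)·(1/2) = 1/5.
The weights sum to 2/5.
So P(the cheque in envelope 2 | the presenter opened envelope 1) = (1/5) / (2/5) = 1/2.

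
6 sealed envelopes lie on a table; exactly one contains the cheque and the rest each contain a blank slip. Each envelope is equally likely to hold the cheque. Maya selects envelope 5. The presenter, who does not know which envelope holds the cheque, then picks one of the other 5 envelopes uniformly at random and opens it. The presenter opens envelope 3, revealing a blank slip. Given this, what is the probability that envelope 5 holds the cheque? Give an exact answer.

1/5

Because the presenter chose which envelope to open without knowing where the cheque is, the choice is independent of the prize location. Learning that envelope 3 does not hold the cheque simply rules out that one location and leaves the remaining 5 envelopes still equally likely by symmetry.
So P(the cheque in envelope 5) = 1/5.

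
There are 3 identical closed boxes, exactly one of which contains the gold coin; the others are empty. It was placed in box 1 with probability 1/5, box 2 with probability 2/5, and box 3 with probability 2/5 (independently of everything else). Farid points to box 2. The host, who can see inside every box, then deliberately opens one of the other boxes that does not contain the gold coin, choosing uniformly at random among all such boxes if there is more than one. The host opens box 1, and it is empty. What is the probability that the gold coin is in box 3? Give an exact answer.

Apply Bayes' rule, conditioning on where the gold coin actually is.
If it is in box 1 (prior 1/5): the host opened box 1, so this case is ruled out; weight (1/5)·0 = 0.
If it is in box 2 (prior 2/5): the host has 2 equally likely choices, so probability 1/2; weight (2/5)·(1/2) = 1/5.
If it is in box 3 (prior 2/5): the host has no choice, probability 1; weight (2/5)·1 = 2/5.
The weights sum to 3/5.
So P(the gold coin in box 3 | the host opened box 1) = (2/5) / (3/5) = 2/3.

2/3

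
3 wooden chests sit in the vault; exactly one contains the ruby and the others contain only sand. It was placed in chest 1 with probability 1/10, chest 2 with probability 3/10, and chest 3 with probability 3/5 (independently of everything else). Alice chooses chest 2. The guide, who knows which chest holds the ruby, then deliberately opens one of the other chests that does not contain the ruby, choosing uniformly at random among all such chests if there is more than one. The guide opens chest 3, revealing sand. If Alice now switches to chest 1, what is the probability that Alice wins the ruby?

Consider each possible location of the ruby in turn.
If it is in chest 1 (prior 1/10): the guide has no choice, probability 1; weight (1/10)·1 = 1/10.
If it is in chest 2 (prior 3/10): the guide has 2 equally likely choices, so probability 1/2; weight (3/10)·(1/2) = 3/20.
If it is in chest 3 (prior 3/5): the guide opened chest 3, so this case is ruled out; weight (3/5)·0 = 0.
The weights sum to 1/4.
So P(the ruby in chest 1 | the guide opened chest 3) = (1/10) / (1/4) = 2/5.

2/5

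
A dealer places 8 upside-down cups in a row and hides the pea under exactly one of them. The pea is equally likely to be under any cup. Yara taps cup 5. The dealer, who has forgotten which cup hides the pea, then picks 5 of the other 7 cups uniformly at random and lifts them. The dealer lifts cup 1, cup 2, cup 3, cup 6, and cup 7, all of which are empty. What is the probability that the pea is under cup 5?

Because the dealer chose which cups to lift without knowing where the pea is, the choice is independent of the prize location. Learning that none of the 5 opened cups holds the pea simply rules out those 5 locations and leaves the remaining 3 cups still equally likely by symmetry.
So P(the pea under cup 5) = 1/3.

1/3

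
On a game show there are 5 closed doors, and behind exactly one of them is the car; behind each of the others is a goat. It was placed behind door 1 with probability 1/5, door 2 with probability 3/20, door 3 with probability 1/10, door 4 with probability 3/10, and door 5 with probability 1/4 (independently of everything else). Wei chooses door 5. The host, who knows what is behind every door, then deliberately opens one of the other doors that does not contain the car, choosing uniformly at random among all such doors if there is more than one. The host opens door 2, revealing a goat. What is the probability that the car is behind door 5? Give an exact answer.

5/21

Condition on the true location of the car.
If it is behind door 1 (prior 1/5): the host has 3 equally likely choices, so probability 1/3; weight (1/5)·(1/3) = 1/15.
If it is behind door 2 (prior 3/20): the host opened door 2, so this case is ruled out; weight (3/20)·0 = 0.
If it is behind door 3 (prior 1/10): the host has 3 equally likely choices, so probability 1/3; weight (1/10)·(1/3) = 1/30.
If it is behind door 4 (prior 3/10): the host has 3 equally likely choices, so probability 1/3; weight (3/10)·(1/3) = 1/10.
If it is behind door 5 (prior 1/4): the host has 4 equally likely choices, so probability 1/4; weight (1/4)·(1/4) = 1/16.
The weights sum to 21/80.
So P(the car behind door 5 | the host opened door 2) = (1/16) / (21/80) = 5/21.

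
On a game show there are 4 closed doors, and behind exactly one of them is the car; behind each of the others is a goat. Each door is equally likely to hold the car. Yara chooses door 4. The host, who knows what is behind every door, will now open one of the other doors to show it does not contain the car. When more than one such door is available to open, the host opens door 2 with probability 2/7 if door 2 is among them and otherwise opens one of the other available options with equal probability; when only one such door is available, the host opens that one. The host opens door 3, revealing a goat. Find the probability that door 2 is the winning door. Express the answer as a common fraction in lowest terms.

Apply Bayes' rule, conditioning on where the car actually is.
If it is behind door 1 (prior 1/4): door 2 is available but not opened, probability 5/7; weight (1/4)·(5/7) = 5/28.
If it is behind door 2 (prior 1/4): door 2 holds the prize so is unavailable; the host chooses uniformly among the 2 others, probability 1/2; weight (1/4)·(1/2) = 1/8.
If it is behind door 3 (prior 1/4): the host opened door 3, so this case is ruled out; weight (1/4)·0 = 0.
If it is behind door 4 (prior 1/4): door 2 is available but not opened; door 3 gets probability (1 − 2/7)/2 = 5/14; weight (1/4)·(5/14) = 5/56.
The weights sum to 11/28.
So P(the car behind door 2 | the host opened door 3) = (1/8) / (11/28) = 7/22.

7/22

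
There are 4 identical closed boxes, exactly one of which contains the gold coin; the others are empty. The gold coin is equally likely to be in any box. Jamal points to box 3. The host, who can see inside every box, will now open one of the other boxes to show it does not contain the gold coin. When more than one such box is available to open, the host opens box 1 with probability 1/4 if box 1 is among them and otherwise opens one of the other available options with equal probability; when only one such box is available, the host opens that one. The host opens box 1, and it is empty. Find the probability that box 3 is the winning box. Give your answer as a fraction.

Apply Bayes' rule, conditioning on where the gold coin actually is.
If it is in box 1 (prior 1/4): the host opened box 1, so this case is ruled out; weight (1/4)·0 = 0.
If it is in any of boxes 2, 3, and 4 (prior 1/4 each): box 1 is available, opened with probability 1/4; weight (1/4)·(1/4) = 1/16 each.
The weights sum to 3/16.
So P(the gold coin in box 3 | the host opened box 1) = (1/16) / (3/16) = 1/3.

1/3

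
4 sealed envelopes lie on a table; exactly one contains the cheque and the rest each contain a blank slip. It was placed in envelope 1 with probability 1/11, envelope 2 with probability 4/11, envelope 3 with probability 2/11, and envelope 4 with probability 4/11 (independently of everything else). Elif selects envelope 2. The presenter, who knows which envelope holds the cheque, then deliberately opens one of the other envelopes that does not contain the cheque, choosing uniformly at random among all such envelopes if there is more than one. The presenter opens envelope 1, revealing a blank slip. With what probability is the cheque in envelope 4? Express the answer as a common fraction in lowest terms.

Apply Bayes' rule, conditioning on where the cheque actually is.
If it is in envelope 1 (prior 1/11): the presenter opened envelope 1, so this case is ruled out; weight (1/11)·0 = 0.
If it is in envelope 2 (prior 4/11): the presenter has 3 equally likely choices, so probability 1/3; weight (4/11)·(1/3) = 4/33.
If it is in envelope 3 (prior 2/11): the presenter has 2 equally likely choices, so probability 1/2; weight (2/11)·(1/2) = 1/11.
If it is in envelope 4 (prior 4/11): the presenter has 2 equally likely choices, so probability 1/2; weight (4/11)·(1/2) = 2/11.
The weights sum to 13/33.
So P(the cheque in envelope 4 | the presenter opened envelope 1) = (2/11) / (13/33) = 6/13.

6/13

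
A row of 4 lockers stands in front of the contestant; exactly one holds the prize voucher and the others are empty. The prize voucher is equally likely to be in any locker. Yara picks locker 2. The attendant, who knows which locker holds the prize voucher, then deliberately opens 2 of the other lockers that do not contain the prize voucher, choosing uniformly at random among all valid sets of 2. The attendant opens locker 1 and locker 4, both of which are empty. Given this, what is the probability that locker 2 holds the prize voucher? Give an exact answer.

Condition on the true location of the prize voucher.
If it is in either of lockers 1 and 4 (prior 1/4 each): that locker was opened and seen not to hold the prize — ruled out; weight (1/4)·0 = 0 each.
If it is in locker 2 (prior 1/4): the attendant has 3 equally likely choices, so probability 1/3; weight (1/4)·(1/3) = 1/12.
If it is in locker 3 (prior 1/4): the attendant has no choice, probability 1; weight (1/4)·1 = 1/4.
The weights sum to 1/3.
So P(the prize voucher in locker 2 | the attendant opened locker 1 and locker 4) = (1/12) / (1/3) = 1/4.

1/4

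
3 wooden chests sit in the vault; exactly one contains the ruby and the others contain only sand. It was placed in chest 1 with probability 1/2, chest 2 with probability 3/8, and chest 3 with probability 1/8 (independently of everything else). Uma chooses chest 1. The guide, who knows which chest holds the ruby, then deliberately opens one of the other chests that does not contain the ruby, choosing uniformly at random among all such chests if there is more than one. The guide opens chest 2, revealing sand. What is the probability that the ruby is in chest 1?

2/3

Consider each possible location of the ruby in turn.
If it is in chest 1 (prior 1/2): the guide has 2 equally likely choices, so probability 1/2; weight (1/2)·(1/2) = 1/4.
If it is in chest 2 (prior 3/8): the guide opened chest 2, so this case is ruled out; weight (3/8)·0 = 0.
If it is in chest 3 (prior 1/8): the guide has no choice, probability 1; weight (1/8)·1 = 1/8.
The weights sum to 3/8.
So P(the ruby in chest 1 | the guide opened chest 2) = (1/4) / (3/8) = 2/3.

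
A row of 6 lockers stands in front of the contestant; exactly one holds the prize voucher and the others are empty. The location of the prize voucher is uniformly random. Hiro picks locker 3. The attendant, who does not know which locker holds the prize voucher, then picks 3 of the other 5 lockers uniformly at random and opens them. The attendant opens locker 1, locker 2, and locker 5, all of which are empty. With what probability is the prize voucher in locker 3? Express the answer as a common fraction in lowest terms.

Condition on the true location of the prize voucher.
If it is in any of lockers 1, 2, and 5 (prior 1/6 each): that locker was opened and seen not to hold the prize — ruled out; weight (1/6)·0 = 0 each.
If it is in any of lockers 3, 4, and 6 (prior 1/6 each): the attendant picks exactly this set with probability 1/10 regardless, and none is the prize; weight (1/6)·(1/10) = 1/60 each.
The weights sum to 1/20.
So P(the prize voucher in locker 3 | the attendant opened locker 1, locker 2, and locker 5) = (1/60) / (1/20) = 1/3.

1/3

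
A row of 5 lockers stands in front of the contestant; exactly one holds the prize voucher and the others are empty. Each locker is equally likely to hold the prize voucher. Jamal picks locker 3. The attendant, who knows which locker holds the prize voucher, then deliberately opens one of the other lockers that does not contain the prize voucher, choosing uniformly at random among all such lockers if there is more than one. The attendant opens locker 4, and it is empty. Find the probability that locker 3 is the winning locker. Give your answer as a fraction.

Condition on the true location of the prize voucher.
If it is in any of lockers 1, 2, and 5 (prior 1/5 each): the attendant has 3 equally likely choices, so probability 1/3; weight (1/5)·(1/3) = 1/15 each.
If it is in locker 3 (prior 1/5): the attendant has 4 equally likely choices, so probability 1/4; weight (1/5)·(1/4) = 1/20.
If it is in locker 4 (prior 1/5): the attendant opened locker 4, so this case is ruled out; weight (1/5)·0 = 0.
The weights sum to 1/4.
So P(the prize voucher in locker 3 | the attendant opened locker 4) = (1/20) / (1/4) = 1/5.

1/5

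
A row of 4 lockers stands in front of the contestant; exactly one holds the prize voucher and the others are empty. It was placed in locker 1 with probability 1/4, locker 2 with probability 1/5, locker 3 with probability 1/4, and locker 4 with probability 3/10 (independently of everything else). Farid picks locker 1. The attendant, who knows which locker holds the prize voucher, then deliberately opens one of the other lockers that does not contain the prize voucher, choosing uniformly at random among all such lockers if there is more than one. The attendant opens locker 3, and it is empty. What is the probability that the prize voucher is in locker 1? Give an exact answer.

Consider each possible location of the prize voucher in turn.
If it is in locker 1 (prior 1/4): the attendant has 3 equally likely choices, so probability 1/3; weight (1/4)·(1/3) = 1/12.
If it is in locker 2 (prior 1/5): the attendant has 2 equally likely choices, so probability 1/2; weight (1/5)·(1/2) = 1/10.
If it is in locker 3 (prior 1/4): the attendant opened locker 3, so this case is ruled out; weight (1/4)·0 = 0.
If it is in locker 4 (prior 3/10): the attendant has 2 equally likely choices, so probability 1/2; weight (3/10)·(1/2) = 3/20.
The weights sum to 1/3.
So P(the prize voucher in locker 1 | the attendant opened locker 3) = (1/12) / (1/3) = 1/4.

1/4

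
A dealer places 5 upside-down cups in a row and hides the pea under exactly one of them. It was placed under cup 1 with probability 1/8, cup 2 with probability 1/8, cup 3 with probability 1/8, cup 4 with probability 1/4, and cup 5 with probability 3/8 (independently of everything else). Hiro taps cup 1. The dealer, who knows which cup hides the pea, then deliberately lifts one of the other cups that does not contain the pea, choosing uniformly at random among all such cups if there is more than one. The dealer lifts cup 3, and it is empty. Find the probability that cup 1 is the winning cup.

Condition on the true location of the pea.
If it is under cup 1 (prior 1/8): the dealer has 4 equally likely choices, so probability 1/4; weight (1/8)·(1/4) = 1/32.
If it is under cup 2 (prior 1/8): the dealer has 3 equally likely choices, so probability 1/3; weight (1/8)·(1/3) = 1/24.
If it is under cup 3 (prior 1/8): the dealer opened cup 3, so this case is ruled out; weight (1/8)·0 = 0.
If it is under cup 4 (prior 1/4): the dealer has 3 equally likely choices, so probability 1/3; weight (1/4)·(1/3) = 1/12.
If it is under cup 5 (prior 3/8): the dealer has 3 equally likely choices, so probability 1/3; weight (3/8)·(1/3) = 1/8.
The weights sum to 9/32.
So P(the pea under cup 1 | the dealer opened cup 3) = (1/32) / (9/32) = 1/9.

1/9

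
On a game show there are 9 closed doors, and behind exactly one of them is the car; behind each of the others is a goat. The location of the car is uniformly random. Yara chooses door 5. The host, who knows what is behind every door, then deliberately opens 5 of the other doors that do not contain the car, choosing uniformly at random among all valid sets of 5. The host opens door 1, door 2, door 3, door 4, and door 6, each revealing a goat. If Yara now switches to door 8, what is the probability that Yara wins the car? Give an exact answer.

Apply Bayes' rule, conditioning on where the car actually is.
If it is behind any of doors 1, 2, 3, 4, and 6 (prior 1/9 each): that door was opened and seen not to hold the prize — ruled out; weight (1/9)·0 = 0 each.
If it is behind door 5 (prior 1/9): the host has 56 equally likely choices, so probability 1/56; weight (1/9)·(1/56) = 1/504.
If it is behind any of doors 7, 8, and 9 (prior 1/9 each): the host has 21 equally likely choices, so probability 1/21; weight (1/9)·(1/21) = 1/189 each.
The weights sum to 1/56.
So P(the car behind door 8 | the host opened door 1, door 2, door 3, door 4, and door 6) = (1/189) / (1/56) = 8/27.

8/27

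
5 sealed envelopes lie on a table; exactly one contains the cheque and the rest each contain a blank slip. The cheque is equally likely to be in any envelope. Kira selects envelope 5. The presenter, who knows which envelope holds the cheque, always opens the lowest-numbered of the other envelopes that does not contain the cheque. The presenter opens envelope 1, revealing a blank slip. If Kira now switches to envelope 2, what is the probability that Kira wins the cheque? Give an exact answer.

Apply Bayes' rule, conditioning on where the cheque actually is.
If it is in envelope 1 (prior 1/5): the presenter opened envelope 1, so this case is ruled out; weight (1/5)·0 = 0.
If it is in any of envelopes 2, 3, 4, and 5 (prior 1/5 each): envelope 1 is the lowest-numbered option available, probability 1; weight (1/5)·1 = 1/5 each.
The weights sum to 4/5.
So P(the cheque in envelope 2 | the presenter opened envelope 1) = (1/5) / (4/5) = 1/4.

1/4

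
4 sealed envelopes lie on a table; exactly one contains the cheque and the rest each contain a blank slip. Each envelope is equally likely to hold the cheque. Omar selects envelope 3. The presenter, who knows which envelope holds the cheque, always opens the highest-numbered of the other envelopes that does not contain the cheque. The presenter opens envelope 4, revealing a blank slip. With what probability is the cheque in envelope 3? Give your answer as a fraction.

1/3

Condition on the true location of the cheque.
If it is in any of envelopes 1, 2, and 3 (prior 1/4 each): envelope 4 is the highest-numbered option available, probability 1; weight (1/4)·1 = 1/4 each.
If it is in envelope 4 (prior 1/4): the presenter opened envelope 4, so this case is ruled out; weight (1/4)·0 = 0.
The weights sum to 3/4.
So P(the cheque in envelope 3 | the presenter opened envelope 4) = (1/4) / (3/4) = 1/3.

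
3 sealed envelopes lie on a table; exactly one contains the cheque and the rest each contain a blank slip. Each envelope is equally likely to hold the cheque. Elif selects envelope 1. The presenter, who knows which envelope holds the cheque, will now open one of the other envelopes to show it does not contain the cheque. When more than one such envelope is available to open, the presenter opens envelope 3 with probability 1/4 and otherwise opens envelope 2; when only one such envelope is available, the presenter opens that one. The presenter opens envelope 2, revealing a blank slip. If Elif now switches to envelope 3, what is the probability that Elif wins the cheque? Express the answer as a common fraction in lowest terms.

4/7

Apply Bayes' rule, conditioning on where the cheque actually is.
If it is in envelope 1 (prior 1/3): envelope 3 is available but not opened, probability 3/4; weight (1/3)·(3/4) = 1/4.
If it is in envelope 2 (prior 1/3): the presenter opened envelope 2, so this case is ruled out; weight (1/3)·0 = 0.
If it is in envelope 3 (prior 1/3): only envelope 2 is available, probability 1; weight (1/3)·1 = 1/3.
The weights sum to 7/12.
So P(the cheque in envelope 3 | the presenter opened envelope 2) = (1/3) / (7/12) = 4/7.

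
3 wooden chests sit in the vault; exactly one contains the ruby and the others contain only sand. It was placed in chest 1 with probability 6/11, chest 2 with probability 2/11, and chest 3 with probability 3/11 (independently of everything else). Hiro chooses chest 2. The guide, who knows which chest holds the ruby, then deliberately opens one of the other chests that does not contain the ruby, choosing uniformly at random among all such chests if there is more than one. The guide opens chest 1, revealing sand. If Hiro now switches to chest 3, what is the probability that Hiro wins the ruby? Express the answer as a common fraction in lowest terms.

3/4

Consider each possible location of the ruby in turn.
If it is in chest 1 (prior 6/11): the guide opened chest 1, so this case is ruled out; weight (6/11)·0 = 0.
If it is in chest 2 (prior 2/11): the guide has 2 equally likely choices, so probability 1/2; weight (2/11)·(1/2) = 1/11.
If it is in chest 3 (prior 3/11): the guide has no choice, probability 1; weight (3/11)·1 = 3/11.
The weights sum to 4/11.
So P(the ruby in chest 3 | the guide opened chest 1) = (3/11) / (4/11) = 3/4.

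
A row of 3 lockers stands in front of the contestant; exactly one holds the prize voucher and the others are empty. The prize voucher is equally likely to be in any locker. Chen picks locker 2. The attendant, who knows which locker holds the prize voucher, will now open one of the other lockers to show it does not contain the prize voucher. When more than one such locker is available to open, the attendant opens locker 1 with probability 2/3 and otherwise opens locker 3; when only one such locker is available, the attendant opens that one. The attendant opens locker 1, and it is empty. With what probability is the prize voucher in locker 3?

Condition on the true location of the prize voucher.
If it is in locker 1 (prior 1/3): the attendant opened locker 1, so this case is ruled out; weight (1/3)·0 = 0.
If it is in locker 2 (prior 1/3): locker 1 is available, opened with probability 2/3; weight (1/3)·(2/3) = 2/9.
If it is in locker 3 (prior 1/3): only locker 1 is available, probability 1; weight (1/3)·1 = 1/3.
The weights sum to 5/9.
So P(the prize voucher in locker 3 | the attendant opened locker 1) = (1/3) / (5/9) = 3/5.

3/5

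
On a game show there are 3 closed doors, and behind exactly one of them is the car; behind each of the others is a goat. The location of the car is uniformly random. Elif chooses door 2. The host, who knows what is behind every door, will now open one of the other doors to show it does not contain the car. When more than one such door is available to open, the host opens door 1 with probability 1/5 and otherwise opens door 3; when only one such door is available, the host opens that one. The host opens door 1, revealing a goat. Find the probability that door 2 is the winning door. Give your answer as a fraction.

Condition on the true location of the car.
If it is behind door 1 (prior 1/3): the host opened door 1, so this case is ruled out; weight (1/3)·0 = 0.
If it is behind door 2 (prior 1/3): door 1 is available, opened with probability 1/5; weight (1/3)·(1/5) = 1/15.
If it is behind door 3 (prior 1/3): only door 1 is available, probability 1; weight (1/3)·1 = 1/3.
The weights sum to 2/5.
So P(the car behind door 2 | the host opened door 1) = (1/15) / (2/5) = 1/6.

1/6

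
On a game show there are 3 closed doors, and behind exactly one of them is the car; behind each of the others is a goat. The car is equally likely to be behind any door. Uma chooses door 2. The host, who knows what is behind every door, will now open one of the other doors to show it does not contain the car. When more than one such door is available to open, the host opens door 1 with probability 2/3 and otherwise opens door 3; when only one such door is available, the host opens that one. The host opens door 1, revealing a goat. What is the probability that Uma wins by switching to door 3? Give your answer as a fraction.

Apply Bayes' rule, conditioning on where the car actually is.
If it is behind door 1 (prior 1/3): the host opened door 1, so this case is ruled out; weight (1/3)·0 = 0.
If it is behind door 2 (prior 1/3): door 1 is available, opened with probability 2/3; weight (1/3)·(2/3) = 2/9.
If it is behind door 3 (prior 1/3): only door 1 is available, probability 1; weight (1/3)·1 = 1/3.
The weights sum to 5/9.
So P(the car behind door 3 | the host opened door 1) = (1/3) / (5/9) = 3/5.

3/5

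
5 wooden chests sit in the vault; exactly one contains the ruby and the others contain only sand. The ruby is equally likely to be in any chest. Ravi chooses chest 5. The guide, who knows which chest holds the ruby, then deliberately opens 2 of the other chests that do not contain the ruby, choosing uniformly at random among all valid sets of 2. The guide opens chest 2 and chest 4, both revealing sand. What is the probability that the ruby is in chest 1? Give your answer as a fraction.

2/5

Consider each possible location of the ruby in turn.
If it is in either of chests 1 and 3 (prior 1/5 each): the guide has 3 equally likely choices, so probability 1/3; weight (1/5)·(1/3) = 1/15 each.
If it is in either of chests 2 and 4 (prior 1/5 each): that chest was opened and seen not to hold the prize — ruled out; weight (1/5)·0 = 0 each.
If it is in chest 5 (prior 1/5): the guide has 6 equally likely choices, so probability 1/6; weight (1/5)·(1/6) = 1/30.
The weights sum to 1/6.
So P(the ruby in chest 1 | the guide opened chest 2 and chest 4) = (1/15) / (1/6) = 2/5.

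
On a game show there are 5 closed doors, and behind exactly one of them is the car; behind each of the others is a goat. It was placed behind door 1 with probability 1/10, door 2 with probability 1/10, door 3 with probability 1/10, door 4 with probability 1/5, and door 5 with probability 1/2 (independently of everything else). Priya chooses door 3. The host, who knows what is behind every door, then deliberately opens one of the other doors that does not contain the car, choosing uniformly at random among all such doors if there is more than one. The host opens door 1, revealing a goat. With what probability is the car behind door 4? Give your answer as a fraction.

8/35

Consider each possible location of the car in turn.
If it is behind door 1 (prior 1/10): the host opened door 1, so this case is ruled out; weight (1/10)·0 = 0.
If it is behind door 2 (prior 1/10): the host has 3 equally likely choices, so probability 1/3; weight (1/10)·(1/3) = 1/30.
If it is behind door 3 (prior 1/10): the host has 4 equally likely choices, so probability 1/4; weight (1/10)·(1/4) = 1/40.
If it is behind door 4 (prior 1/5): the host has 3 equally likely choices, so probability 1/3; weight (1/5)·(1/3) = 1/15.
If it is behind door 5 (prior 1/2): the host has 3 equally likely choices, so probability 1/3; weight (1/2)·(1/3) = 1/6.
The weights sum to 7/24.
So P(the car behind door 4 | the host opened door 1) = (1/15) / (7/24) = 8/35.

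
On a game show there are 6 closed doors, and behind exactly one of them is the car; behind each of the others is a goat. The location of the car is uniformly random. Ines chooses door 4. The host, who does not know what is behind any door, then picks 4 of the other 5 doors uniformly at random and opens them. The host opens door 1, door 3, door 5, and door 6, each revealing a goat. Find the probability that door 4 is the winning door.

Condition on the true location of the car.
If it is behind any of doors 1, 3, 5, and 6 (prior 1/6 each): that door was opened and seen not to hold the prize — ruled out; weight (1/6)·0 = 0 each.
If it is behind either of doors 2 and 4 (prior 1/6 each): the host picks exactly this set with probability 1/5 regardless, and none is the prize; weight (1/6)·(1/5) = 1/30 each.
The weights sum to 1/15.
So P(the car behind door 4 | the host opened door 1, door 3, door 5, and door 6) = (1/30) / (1/15) = 1/2.

1/2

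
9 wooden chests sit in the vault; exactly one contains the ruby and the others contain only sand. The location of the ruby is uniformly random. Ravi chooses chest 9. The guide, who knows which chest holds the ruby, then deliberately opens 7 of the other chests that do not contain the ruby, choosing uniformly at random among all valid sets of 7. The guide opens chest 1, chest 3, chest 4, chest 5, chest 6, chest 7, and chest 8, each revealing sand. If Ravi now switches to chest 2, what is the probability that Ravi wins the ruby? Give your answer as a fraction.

Apply Bayes' rule, conditioning on where the ruby actually is.
If it is in any of chests 1, 3, 4, 5, 6, 7, and 8 (prior 1/9 each): that chest was opened and seen not to hold the prize — ruled out; weight (1/9)·0 = 0 each.
If it is in chest 2 (prior 1/9): the guide has no choice, probability 1; weight (1/9)·1 = 1/9.
If it is in chest 9 (prior 1/9): the guide has 8 equally likely choices, so probability 1/8; weight (1/9)·(1/8) = 1/72.
The weights sum to 1/8.
So P(the ruby in chest 2 | the guide opened chest 1, chest 3, chest 4, chest 5, chest 6, chest 7, and chest 8) = (1/9) / (1/8) = 8/9.

8/9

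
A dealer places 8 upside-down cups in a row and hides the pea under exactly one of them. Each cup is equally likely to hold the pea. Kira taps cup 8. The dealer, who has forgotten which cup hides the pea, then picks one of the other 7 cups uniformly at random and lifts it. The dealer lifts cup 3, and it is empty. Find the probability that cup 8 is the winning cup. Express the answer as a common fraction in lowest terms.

Because the dealer chose which cup to lift without knowing where the pea is, the choice is independent of the prize location. Learning that cup 3 does not hold the pea simply rules out that one location and leaves the remaining 7 cups still equally likely by symmetry.
So P(the pea under cup 8) = 1/7.

1/7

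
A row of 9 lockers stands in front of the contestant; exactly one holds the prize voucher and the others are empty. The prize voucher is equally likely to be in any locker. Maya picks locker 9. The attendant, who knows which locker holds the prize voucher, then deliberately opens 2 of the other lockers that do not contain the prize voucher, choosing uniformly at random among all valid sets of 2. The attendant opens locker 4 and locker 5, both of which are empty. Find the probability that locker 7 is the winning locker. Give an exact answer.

Condition on the true location of the prize voucher.
If it is in any of lockers 1, 2, 3, 6, 7, and 8 (prior 1/9 each): the attendant has 21 equally likely choices, so probability 1/21; weight (1/9)·(1/21) = 1/189 each.
If it is in either of lockers 4 and 5 (prior 1/9 each): that locker was opened and seen not to hold the prize — ruled out; weight (1/9)·0 = 0 each.
If it is in locker 9 (prior 1/9): the attendant has 28 equally likely choices, so probability 1/28; weight (1/9)·(1/28) = 1/252.
The weights sum to 1/28.
So P(the prize voucher in locker 7 | the attendant opened locker 4 and locker 5) = (1/189) / (1/28) = 4/27.

4/27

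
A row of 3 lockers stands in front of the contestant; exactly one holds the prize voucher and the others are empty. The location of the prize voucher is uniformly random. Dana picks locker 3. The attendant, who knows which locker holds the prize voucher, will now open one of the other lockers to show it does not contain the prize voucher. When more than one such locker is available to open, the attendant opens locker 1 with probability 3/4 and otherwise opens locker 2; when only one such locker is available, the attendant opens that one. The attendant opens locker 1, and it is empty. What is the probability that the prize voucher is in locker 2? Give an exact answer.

Apply Bayes' rule, conditioning on where the prize voucher actually is.
If it is in locker 1 (prior 1/3): the attendant opened locker 1, so this case is ruled out; weight (1/3)·0 = 0.
If it is in locker 2 (prior 1/3): only locker 1 is available, probability 1; weight (1/3)·1 = 1/3.
If it is in locker 3 (prior 1/3): locker 1 is available, opened with probability 3/4; weight (1/3)·(3/4) = 1/4.
The weights sum to 7/12.
So P(the prize voucher in locker 2 | the attendant opened locker 1) = (1/3) / (7/12) = 4/7.

4/7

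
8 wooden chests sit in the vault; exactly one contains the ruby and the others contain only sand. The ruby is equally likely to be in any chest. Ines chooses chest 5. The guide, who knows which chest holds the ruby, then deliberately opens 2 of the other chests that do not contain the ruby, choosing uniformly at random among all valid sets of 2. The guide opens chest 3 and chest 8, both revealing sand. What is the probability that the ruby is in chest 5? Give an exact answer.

Condition on the true location of the ruby.
If it is in any of chests 1, 2, 4, 6, and 7 (prior 1/8 each): the guide has 15 equally likely choices, so probability 1/15; weight (1/8)·(1/15) = 1/120 each.
If it is in either of chests 3 and 8 (prior 1/8 each): that chest was opened and seen not to hold the prize — ruled out; weight (1/8)·0 = 0 each.
If it is in chest 5 (prior 1/8): the guide has 21 equally likely choices, so probability 1/21; weight (1/8)·(1/21) = 1/168.
The weights sum to 1/21.
So P(the ruby in chest 5 | the guide opened chest 3 and chest 8) = (1/168) / (1/21) = 1/8.

1/8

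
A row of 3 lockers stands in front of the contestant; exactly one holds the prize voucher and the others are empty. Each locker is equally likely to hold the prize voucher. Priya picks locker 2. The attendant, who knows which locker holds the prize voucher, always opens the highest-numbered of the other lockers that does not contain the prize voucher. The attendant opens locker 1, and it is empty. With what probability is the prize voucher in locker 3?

Consider each possible location of the prize voucher in turn.
If it is in locker 1 (prior 1/3): the attendant opened locker 1, so this case is ruled out; weight (1/3)·0 = 0.
If it is in locker 2 (prior 1/3): the attendant would have opened locker 3 instead, probability 0; weight (1/3)·0 = 0.
If it is in locker 3 (prior 1/3): locker 1 is the highest-numbered option available, probability 1; weight (1/3)·1 = 1/3.
The weights sum to 1/3.
So P(the prize voucher in locker 3 | the attendant opened locker 1) = (1/3) / (1/3) = 1.

1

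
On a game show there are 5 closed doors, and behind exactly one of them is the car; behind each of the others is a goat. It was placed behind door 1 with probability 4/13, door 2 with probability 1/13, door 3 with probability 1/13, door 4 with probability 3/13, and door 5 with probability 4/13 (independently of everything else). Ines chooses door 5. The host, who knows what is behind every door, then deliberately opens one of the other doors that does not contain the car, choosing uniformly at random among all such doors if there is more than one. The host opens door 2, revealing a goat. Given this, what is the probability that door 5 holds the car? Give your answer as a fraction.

3/11

Condition on the true location of the car.
If it is behind door 1 (prior 4/13): the host has 3 equally likely choices, so probability 1/3; weight (4/13)·(1/3) = 4/39.
If it is behind door 2 (prior 1/13): the host opened door 2, so this case is ruled out; weight (1/13)·0 = 0.
If it is behind door 3 (prior 1/13): the host has 3 equally likely choices, so probability 1/3; weight (1/13)·(1/3) = 1/39.
If it is behind door 4 (prior 3/13): the host has 3 equally likely choices, so probability 1/3; weight (3/13)·(1/3) = 1/13.
If it is behind door 5 (prior 4/13): the host has 4 equally likely choices, so probability 1/4; weight (4/13)·(1/4) = 1/13.
The weights sum to 11/39.
So P(the car behind door 5 | the host opened door 2) = (1/13) / (11/39) = 3/11.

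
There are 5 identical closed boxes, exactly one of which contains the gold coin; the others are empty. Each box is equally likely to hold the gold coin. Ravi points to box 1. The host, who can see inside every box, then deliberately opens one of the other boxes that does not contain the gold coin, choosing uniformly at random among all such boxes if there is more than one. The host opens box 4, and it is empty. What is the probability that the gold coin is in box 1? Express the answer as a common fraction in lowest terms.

Apply Bayes' rule, conditioning on where the gold coin actually is.
If it is in box 1 (prior 1/5): the host has 4 equally likely choices, so probability 1/4; weight (1/5)·(1/4) = 1/20.
If it is in any of boxes 2, 3, and 5 (prior 1/5 each): the host has 3 equally likely choices, so probability 1/3; weight (1/5)·(1/3) = 1/15 each.
If it is in box 4 (prior 1/5): the host opened box 4, so this case is ruled out; weight (1/5)·0 = 0.
The weights sum to 1/4.
So P(the gold coin in box 1 | the host opened box 4) = (1/20) / (1/4) = 1/5.

1/5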